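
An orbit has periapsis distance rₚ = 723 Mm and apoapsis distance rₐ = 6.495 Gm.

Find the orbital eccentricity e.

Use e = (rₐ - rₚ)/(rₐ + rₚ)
rₚ = 723 Mm = 7.23 × 10^8 m
rₐ = 6.495 Gm = 6.495 × 10^9 m
rₐ − rₚ = 5.772 × 10^9 m
rₐ + rₚ = 7.218 × 10^9 m
e = (rₐ − rₚ)/(rₐ + rₚ) = 0.799667

Final answer: e = 0.7997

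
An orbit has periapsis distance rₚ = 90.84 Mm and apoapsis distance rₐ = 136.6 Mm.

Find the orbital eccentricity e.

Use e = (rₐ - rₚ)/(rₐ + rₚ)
rₚ = 90.84 Mm = 9.084 × 10^7 m
rₐ = 136.6 Mm = 1.366 × 10^8 m
rₐ − rₚ = 4.576 × 10^7 m
rₐ + rₚ = 2.2744 × 10^8 m
e = (rₐ − rₚ)/(rₐ + rₚ) = 0.201196

Final answer: e = 0.2012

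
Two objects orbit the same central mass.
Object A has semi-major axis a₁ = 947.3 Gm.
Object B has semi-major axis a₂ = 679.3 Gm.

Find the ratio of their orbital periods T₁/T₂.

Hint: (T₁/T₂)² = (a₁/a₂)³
a₁ = 947.3 Gm = 9.473 × 10^11 m
a₂ = 679.3 Gm = 6.793 × 10^11 m
a₁/a₂ = 1.39452
T₁/T₂ = (a₁/a₂)^(3/2) = (1.39452)^1.5 = 1.64679

Final answer: T₁/T₂ = 1.647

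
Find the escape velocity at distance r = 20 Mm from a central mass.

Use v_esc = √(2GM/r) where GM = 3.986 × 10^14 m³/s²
r = 20 Mm = 2 × 10^7 m
GM = 3.986 × 10^14 m³/s²
2GM/r = 2 × (3.986 × 10^14) / (2 × 10^7) = 3.986 × 10^7 m²/s²
v_esc = √(2GM/r) = 6313.48 m/s ≈ 6.313 km/s

Final answer: 6.313 km/s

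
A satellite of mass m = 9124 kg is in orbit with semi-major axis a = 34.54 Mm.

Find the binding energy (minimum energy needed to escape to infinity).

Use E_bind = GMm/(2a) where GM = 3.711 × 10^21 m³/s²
a = 34.54 Mm = 3.454 × 10^7 m
GM = 3.711 × 10^21 m³/s²
m = 9124 kg
GMm = 3.711 × 10^21 × 9124 = 3.38592 × 10^25 m³·kg/s²
2a = 6.908 × 10^7 m
E_bind = GMm/(2a) = 4.90144 × 10^17 J ≈ 490.1 PJ

Final answer: 490.1 PJ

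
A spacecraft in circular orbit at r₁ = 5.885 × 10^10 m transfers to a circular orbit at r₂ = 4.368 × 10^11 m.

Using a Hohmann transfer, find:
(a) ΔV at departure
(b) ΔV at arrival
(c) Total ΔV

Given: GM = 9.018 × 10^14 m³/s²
r₁ = 5.885 × 10^10 m
r₂ = 4.368 × 10^11 m
GM = 9.018 × 10^14 m³/s²
Transfer ellipse: a_t = (r₁ + r₂)/2 = 2.47825 × 10^11 m
Circular speed at r₁: v₁ = √(GM/r₁) = 123.789 m/s
Transfer speed at r₁ (periapsis): v₁ₜ = √(GM(2/r₁ − 1/a_t)) = 164.343 m/s
(a) ΔV₁ = v₁ₜ − v₁ = 40.5538 m/s ≈ 40.55 m/s
Circular speed at r₂: v₂ = √(GM/r₂) = 45.4374 m/s
Transfer speed at r₂ (apoapsis): v₂ₜ = √(GM(2/r₂ − 1/a_t)) = 22.1419 m/s
(b) ΔV₂ = v₂ − v₂ₜ = 23.2956 m/s ≈ 23.3 m/s
(c) ΔV_total = ΔV₁ + ΔV₂ = 63.8494 m/s ≈ 63.85 m/s

Final answer:
(a) ΔV₁ = 40.55 m/s
(b) ΔV₂ = 23.3 m/s
(c) ΔV_total = 63.85 m/s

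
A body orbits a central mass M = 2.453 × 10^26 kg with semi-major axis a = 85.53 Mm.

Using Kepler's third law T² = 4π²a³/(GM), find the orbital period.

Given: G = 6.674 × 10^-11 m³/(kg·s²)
M = 2.453 × 10^26 kg
GM = G × M = 6.674 × 10^-11 × 2.453 × 10^26 = 1.63713 × 10^16 m³/s²
a = 85.53 Mm = 8.553 × 10^7 m
a³ = 6.25685 × 10^23 m³
T = 2π √(a³/GM) = 2π √((6.25685 × 10^23) / (1.63713 × 10^16)) = 2π × 6182.1 s
T = 38843.3 s ≈ 10.79 hours

Final answer: 10.79 hours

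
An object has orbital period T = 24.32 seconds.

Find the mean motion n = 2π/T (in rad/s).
T = 24.32 seconds
n = 2π / 24.32 s = 0.258355 rad/s ≈ 0.2584 rad/s

Final answer: n = 0.2584 rad/s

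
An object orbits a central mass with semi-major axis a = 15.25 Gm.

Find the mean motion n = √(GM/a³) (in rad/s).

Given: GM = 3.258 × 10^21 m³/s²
a = 15.25 Gm = 1.525 × 10^10 m
GM = 3.258 × 10^21 m³/s²
a³ = 3.54658 × 10^30 m³
GM/a³ = (3.258 × 10^21) / (3.54658 × 10^30) = 9.18632 × 10^-10 s⁻²
n = √(GM/a³) = 3.03089 × 10^-5 rad/s ≈ 3.031 × 10^-5 rad/s

Final answer: n = 3.031 × 10^-5 rad/s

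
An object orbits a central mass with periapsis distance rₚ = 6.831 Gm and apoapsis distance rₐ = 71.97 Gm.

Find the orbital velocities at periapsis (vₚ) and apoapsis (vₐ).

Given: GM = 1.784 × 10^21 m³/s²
rₚ = 6.831 Gm = 6.831 × 10^9 m
rₐ = 71.97 Gm = 7.197 × 10^10 m
GM = 1.784 × 10^21 m³/s²
a = (rₚ + rₐ)/2 = 3.94005 × 10^10 m
Vis-viva: v² = GM (2/r − 1/a)
vₚ² = 1.784 × 10^21 × (2.92783 × 10^-10 − 2.53804 × 10^-11) = 4.77046 × 10^11 m²/s²
vₚ = 690685 m/s ≈ 690.7 km/s
vₐ² = 1.784 × 10^21 × (2.77894 × 10^-11 − 2.53804 × 10^-11) = 4.2976 × 10^9 m²/s²
vₐ = 65556.1 m/s ≈ 65.56 km/s

Final answer: vₚ = 690.7 km/s, vₐ = 65.56 km/s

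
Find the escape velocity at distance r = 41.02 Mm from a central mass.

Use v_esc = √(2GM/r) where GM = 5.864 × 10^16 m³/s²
r = 41.02 Mm = 4.102 × 10^7 m
GM = 5.864 × 10^16 m³/s²
2GM/r = 2 × (5.864 × 10^16) / (4.102 × 10^7) = 2.85909 × 10^9 m²/s²
v_esc = √(2GM/r) = 53470.5 m/s ≈ 53.47 km/s

Final answer: 53.47 km/s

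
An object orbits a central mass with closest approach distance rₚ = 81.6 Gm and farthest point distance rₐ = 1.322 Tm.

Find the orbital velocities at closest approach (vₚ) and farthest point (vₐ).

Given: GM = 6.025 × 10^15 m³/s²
rₚ = 81.6 Gm = 8.16 × 10^10 m
rₐ = 1.322 Tm = 1.322 × 10^12 m
GM = 6.025 × 10^15 m³/s²
a = (rₚ + rₐ)/2 = 7.018 × 10^11 m
Vis-viva: v² = GM (2/r − 1/a)
vₚ² = 6.025 × 10^15 × (2.45098 × 10^-11 − 1.42491 × 10^-12) = 139087 m²/s²
vₚ = 372.943 m/s ≈ 372.9 m/s
vₐ² = 6.025 × 10^15 × (1.51286 × 10^-12 − 1.42491 × 10^-12) = 529.91 m²/s²
vₐ = 23.0198 m/s ≈ 23.02 m/s

Final answer: vₚ = 372.9 m/s, vₐ = 23.02 m/s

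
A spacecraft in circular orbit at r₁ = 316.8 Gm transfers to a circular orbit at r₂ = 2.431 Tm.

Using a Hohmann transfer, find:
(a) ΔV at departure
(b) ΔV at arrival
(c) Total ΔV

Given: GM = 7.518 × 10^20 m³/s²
r₁ = 316.8 Gm = 3.168 × 10^11 m
r₂ = 2.431 Tm = 2.431 × 10^12 m
GM = 7.518 × 10^20 m³/s²
Transfer ellipse: a_t = (r₁ + r₂)/2 = 1.3739 × 10^12 m
Circular speed at r₁: v₁ = √(GM/r₁) = 48714.5 m/s
Transfer speed at r₁ (periapsis): v₁ₜ = √(GM(2/r₁ − 1/a_t)) = 64799.8 m/s
(a) ΔV₁ = v₁ₜ − v₁ = 16085.2 m/s ≈ 16.09 km/s
Circular speed at r₂: v₂ = √(GM/r₂) = 17585.7 m/s
Transfer speed at r₂ (apoapsis): v₂ₜ = √(GM(2/r₂ − 1/a_t)) = 8444.5 m/s
(b) ΔV₂ = v₂ − v₂ₜ = 9141.16 m/s ≈ 9.141 km/s
(c) ΔV_total = ΔV₁ + ΔV₂ = 25226.4 m/s ≈ 25.23 km/s

Final answer:
(a) ΔV₁ = 16.09 km/s
(b) ΔV₂ = 9.141 km/s
(c) ΔV_total = 25.23 km/s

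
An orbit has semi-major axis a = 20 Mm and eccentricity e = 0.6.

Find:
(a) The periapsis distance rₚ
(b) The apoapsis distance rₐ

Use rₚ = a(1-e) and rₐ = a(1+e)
a = 20 Mm = 2 × 10^7 m
e = 0.6:  1 − e = 0.4,  1 + e = 1.6
(a) rₚ = a(1 − e) = 2 × 10^7 m × 0.4 = 8 × 10^6 m ≈ 8 Mm
(b) rₐ = a(1 + e) = 2 × 10^7 m × 1.6 = 3.2 × 10^7 m ≈ 32 Mm

Final answer:
(a) rₚ = 8 Mm
(b) rₐ = 32 Mm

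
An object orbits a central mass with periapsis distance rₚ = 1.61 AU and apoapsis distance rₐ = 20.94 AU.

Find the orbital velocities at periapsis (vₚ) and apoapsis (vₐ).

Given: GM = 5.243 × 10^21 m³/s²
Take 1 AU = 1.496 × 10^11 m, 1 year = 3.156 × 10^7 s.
rₚ = 1.61 AU = 2.40856 × 10^11 m
rₐ = 20.94 AU = 3.13262 × 10^12 m
GM = 5.243 × 10^21 m³/s²
a = (rₚ + rₐ)/2 = 1.68674 × 10^12 m
Vis-viva: v² = GM (2/r − 1/a)
vₚ² = 5.243 × 10^21 × (8.30372 × 10^-12 − 5.9286 × 10^-13) = 4.0428 × 10^10 m²/s²
vₚ = 201067 m/s ≈ 42.42 AU/year
vₐ² = 5.243 × 10^21 × (6.38442 × 10^-13 − 5.9286 × 10^-13) = 2.38991 × 10^8 m²/s²
vₐ = 15459.3 m/s ≈ 3.261 AU/year

Final answer: vₚ = 42.42 AU/year, vₐ = 3.261 AU/year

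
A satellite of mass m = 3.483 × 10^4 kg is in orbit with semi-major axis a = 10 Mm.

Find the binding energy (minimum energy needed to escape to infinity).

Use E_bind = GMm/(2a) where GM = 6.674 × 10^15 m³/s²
a = 10 Mm = 1 × 10^7 m
GM = 6.674 × 10^15 m³/s²
m = 3.483 × 10^4 kg
GMm = 6.674 × 10^15 × 34830 = 2.32455 × 10^20 m³·kg/s²
2a = 2 × 10^7 m
E_bind = GMm/(2a) = 1.16228 × 10^13 J ≈ 11.62 TJ

Final answer: 11.62 TJ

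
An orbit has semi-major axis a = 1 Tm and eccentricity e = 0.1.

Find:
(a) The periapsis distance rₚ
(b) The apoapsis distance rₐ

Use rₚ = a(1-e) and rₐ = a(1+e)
a = 1 Tm = 1 × 10^12 m
e = 0.1:  1 − e = 0.9,  1 + e = 1.1
(a) rₚ = a(1 − e) = 1 × 10^12 m × 0.9 = 9 × 10^11 m ≈ 900 Gm
(b) rₐ = a(1 + e) = 1 × 10^12 m × 1.1 = 1.1 × 10^12 m ≈ 1.1 Tm

Final answer:
(a) rₚ = 900 Gm
(b) rₐ = 1.1 Tm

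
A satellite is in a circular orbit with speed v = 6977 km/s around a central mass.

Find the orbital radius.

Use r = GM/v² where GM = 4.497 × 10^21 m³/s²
v = 6977 km/s = 6.977 × 10^6 m/s
GM = 4.497 × 10^21 m³/s²
v² = 4.86785 × 10^13 m²/s²
r = GM/v² = (4.497 × 10^21) / (4.86785 × 10^13) = 9.23816 × 10^7 m ≈ 92.38 Mm

Final answer: 92.38 Mm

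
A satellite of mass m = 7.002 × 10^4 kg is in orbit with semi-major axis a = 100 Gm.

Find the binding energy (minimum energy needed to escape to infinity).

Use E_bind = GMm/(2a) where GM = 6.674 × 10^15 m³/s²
a = 100 Gm = 1 × 10^11 m
GM = 6.674 × 10^15 m³/s²
m = 7.002 × 10^4 kg
GMm = 6.674 × 10^15 × 70020 = 4.67313 × 10^20 m³·kg/s²
2a = 2 × 10^11 m
E_bind = GMm/(2a) = 2.33657 × 10^9 J ≈ 2.337 GJ

Final answer: 2.337 GJ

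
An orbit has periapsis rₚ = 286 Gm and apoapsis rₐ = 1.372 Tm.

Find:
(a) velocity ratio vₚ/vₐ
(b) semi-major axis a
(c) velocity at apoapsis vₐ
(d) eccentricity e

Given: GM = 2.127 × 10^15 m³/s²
rₚ = 286 Gm = 2.86 × 10^11 m
rₐ = 1.372 Tm = 1.372 × 10^12 m
GM = 2.127 × 10^15 m³/s²
a = (rₚ + rₐ)/2 = 8.29 × 10^11 m
e = (rₐ − rₚ)/(rₐ + rₚ) = (1.086 × 10^12) / (1.658 × 10^12) = 0.655006
(a) vₚ/vₐ = rₐ/rₚ (angular momentum) = (1.372 × 10^12) / (2.86 × 10^11) = 4.7972 ≈ 4.797
(b) a = 8.29 × 10^11 m ≈ 829 Gm
(c) vₐ² = GM (2/rₐ − 1/a) = 2.127 × 10^15 × (1.45773 × 10^-12 − 1.20627 × 10^-12) = 534.841 m²/s²;  vₐ = 23.1266 m/s ≈ 23.13 m/s
(d) e = 0.655006 ≈ 0.655

Final answer:
(a) velocity ratio vₚ/vₐ = 4.797
(b) semi-major axis a = 829 Gm
(c) velocity at apoapsis vₐ = 23.13 m/s
(d) eccentricity e = 0.655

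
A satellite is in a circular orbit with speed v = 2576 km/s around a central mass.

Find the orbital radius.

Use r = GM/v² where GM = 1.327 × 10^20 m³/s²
v = 2576 km/s = 2.576 × 10^6 m/s
GM = 1.327 × 10^20 m³/s²
v² = 6.63578 × 10^12 m²/s²
r = GM/v² = (1.327 × 10^20) / (6.63578 × 10^12) = 1.99977 × 10^7 m ≈ 20 Mm

Final answer: 20 Mm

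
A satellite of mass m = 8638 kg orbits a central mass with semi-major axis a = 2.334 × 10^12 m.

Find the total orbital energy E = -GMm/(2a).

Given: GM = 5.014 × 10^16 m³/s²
a = 2.334 × 10^12 m
GM = 5.014 × 10^16 m³/s²
2a = 4.668 × 10^12 m
GMm = 5.014 × 10^16 × 8638 = 4.33109 × 10^20 m³·kg/s²
E = −GMm/(2a) = -9.27826 × 10^7 J ≈ -92.78 MJ

Final answer: -92.78 MJ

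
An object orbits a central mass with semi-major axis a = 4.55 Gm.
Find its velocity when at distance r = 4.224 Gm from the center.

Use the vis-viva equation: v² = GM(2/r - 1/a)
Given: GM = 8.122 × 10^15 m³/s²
a = 4.55 Gm = 4.55 × 10^9 m
r = 4.224 Gm = 4.224 × 10^9 m
GM = 8.122 × 10^15 m³/s²
2/r − 1/a = 4.73485 × 10^-10 − 2.1978 × 10^-10 = 2.53705 × 10^-10 m⁻¹
v² = GM (2/r − 1/a) = 2.06059 × 10^6 m²/s²
v = 1435.48 m/s ≈ 1.435 km/s

Final answer: 1.435 km/s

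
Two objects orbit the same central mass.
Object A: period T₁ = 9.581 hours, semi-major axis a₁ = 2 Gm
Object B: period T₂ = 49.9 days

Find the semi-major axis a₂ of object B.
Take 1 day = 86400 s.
T₁ = 9.581 hours = 34491.6 s
T₂ = 49.9 days = 4.31136 × 10^6 s
a₁ = 2 Gm = 2 × 10^9 m
Kepler's third law: (T₂/T₁)² = (a₂/a₁)³  ⇒  a₂ = a₁ (T₂/T₁)^(2/3)
T₂/T₁ = 124.997
(T₂/T₁)^(2/3) = 24.9997
a₂ = 2 × 10^9 m × 24.9997 = 4.99993 × 10^10 m ≈ 50 Gm

Final answer: a₂ = 50 Gm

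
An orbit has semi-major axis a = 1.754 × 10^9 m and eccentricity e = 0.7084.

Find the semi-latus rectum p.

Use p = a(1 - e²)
a = 1.754 × 10^9 m
e = 0.7084,  e² = 0.501831,  1 − e² = 0.498169
p = a(1 − e²) = 1.754 × 10^9 m × 0.498169 = 8.73789 × 10^8 m ≈ 8.738 × 10^8 m

Final answer: p = 8.738 × 10^8 m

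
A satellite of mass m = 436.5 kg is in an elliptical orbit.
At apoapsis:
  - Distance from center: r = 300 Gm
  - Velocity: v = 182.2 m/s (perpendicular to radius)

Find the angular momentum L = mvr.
r = 300 Gm = 3 × 10^11 m
v = 182.2 m/s
vr = 182.2 × 3 × 10^11 = 5.466 × 10^13 m²/s
L = m × vr = 436.5 × 5.466 × 10^13 = 2.38591 × 10^16 kg·m²/s ≈ 2.386 × 10^16 kg·m²/s

Final answer: L = 2.386 × 10^16 kg·m²/s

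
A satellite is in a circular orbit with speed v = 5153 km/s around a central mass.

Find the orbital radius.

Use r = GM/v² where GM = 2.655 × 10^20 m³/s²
v = 5153 km/s = 5.153 × 10^6 m/s
GM = 2.655 × 10^20 m³/s²
v² = 2.65534 × 10^13 m²/s²
r = GM/v² = (2.655 × 10^20) / (2.65534 × 10^13) = 9.99872 × 10^6 m ≈ 9.999 Mm

Final answer: 9.999 Mm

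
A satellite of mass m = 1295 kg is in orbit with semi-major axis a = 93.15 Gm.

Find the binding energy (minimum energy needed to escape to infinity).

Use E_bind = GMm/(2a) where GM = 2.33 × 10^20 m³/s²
a = 93.15 Gm = 9.315 × 10^10 m
GM = 2.33 × 10^20 m³/s²
m = 1295 kg
GMm = 2.33 × 10^20 × 1295 = 3.01735 × 10^23 m³·kg/s²
2a = 1.863 × 10^11 m
E_bind = GMm/(2a) = 1.61962 × 10^12 J ≈ 1.62 TJ

Final answer: 1.62 TJ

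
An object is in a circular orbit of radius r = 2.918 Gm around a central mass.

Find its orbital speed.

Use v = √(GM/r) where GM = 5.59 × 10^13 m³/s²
r = 2.918 Gm = 2.918 × 10^9 m
GM = 5.59 × 10^13 m³/s²
GM/r = (5.59 × 10^13) / (2.918 × 10^9) = 19157 m²/s²
v = √(GM/r) = 138.409 m/s ≈ 138.4 m/s

Final answer: 138.4 m/s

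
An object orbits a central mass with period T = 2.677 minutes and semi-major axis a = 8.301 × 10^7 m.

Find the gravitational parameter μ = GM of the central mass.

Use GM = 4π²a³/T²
T = 2.677 minutes = 160.62 s
a = 8.301 × 10^7 m
a³ = 5.71994 × 10^23 m³
T² = 25798.8 s²
GM = 4π² × (5.71994 × 10^23) / 25798.8 = 8.7529 × 10^20 m³/s²
GM ≈ 8.753 × 10^20 m³/s²

Final answer: GM = 8.753 × 10^20 m³/s²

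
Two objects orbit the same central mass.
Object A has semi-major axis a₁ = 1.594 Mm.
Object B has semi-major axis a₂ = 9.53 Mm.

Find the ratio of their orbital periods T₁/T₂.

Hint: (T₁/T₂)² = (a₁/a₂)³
a₁ = 1.594 Mm = 1.594 × 10^6 m
a₂ = 9.53 Mm = 9.53 × 10^6 m
a₁/a₂ = 0.167261
T₁/T₂ = (a₁/a₂)^(3/2) = (0.167261)^1.5 = 0.0684058

Final answer: T₁/T₂ = 0.06841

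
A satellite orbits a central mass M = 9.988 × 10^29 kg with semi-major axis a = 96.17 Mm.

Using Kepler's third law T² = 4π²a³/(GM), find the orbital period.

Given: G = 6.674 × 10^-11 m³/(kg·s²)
M = 9.988 × 10^29 kg
GM = G × M = 6.674 × 10^-11 × 9.988 × 10^29 = 6.66599 × 10^19 m³/s²
a = 96.17 Mm = 9.617 × 10^7 m
a³ = 8.89444 × 10^23 m³
T = 2π √(a³/GM) = 2π √((8.89444 × 10^23) / (6.66599 × 10^19)) = 2π × 115.512 s
T = 725.783 s ≈ 12.1 minutes

Final answer: 12.1 minutes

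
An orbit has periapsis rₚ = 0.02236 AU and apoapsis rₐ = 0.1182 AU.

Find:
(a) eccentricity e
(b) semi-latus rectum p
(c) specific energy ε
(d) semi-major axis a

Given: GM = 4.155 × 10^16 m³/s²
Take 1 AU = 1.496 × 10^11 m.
rₚ = 0.02236 AU = 3.34506 × 10^9 m
rₐ = 0.1182 AU = 1.76827 × 10^10 m
GM = 4.155 × 10^16 m³/s²
a = (rₚ + rₐ)/2 = 1.05139 × 10^10 m
e = (rₐ − rₚ)/(rₐ + rₚ) = (1.43377 × 10^10) / (2.10278 × 10^10) = 0.681844
(a) e = 0.681844 ≈ 0.6818
(b) 1 − e² = 0.535089;  p = a(1 − e²) = 1.05139 × 10^10 × 0.535089 = 5.62586 × 10^9 m ≈ 0.03761 AU
(c) 2a = 2.10278 × 10^10 m;  ε = −GM/(2a) = -1.97596 × 10^6 J/kg ≈ -1.976 MJ/kg
(d) a = 1.05139 × 10^10 m ≈ 0.07028 AU

Final answer:
(a) eccentricity e = 0.6818
(b) semi-latus rectum p = 0.03761 AU
(c) specific energy ε = -1.976 MJ/kg
(d) semi-major axis a = 0.07028 AU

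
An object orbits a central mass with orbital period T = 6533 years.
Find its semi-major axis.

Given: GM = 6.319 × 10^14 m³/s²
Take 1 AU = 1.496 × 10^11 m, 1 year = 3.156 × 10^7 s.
T = 6533 years = 2.06181 × 10^11 s
GM = 6.319 × 10^14 m³/s²
Kepler's third law: a³ = GM T² / (4π²)
T² = 4.25108 × 10^22 s²
a³ = (6.319 × 10^14) × (4.25108 × 10^22) / (4π²) = 6.80437 × 10^35 m³
a = (a³)^(1/3) = 8.79554 × 10^11 m ≈ 5.879 AU

Final answer: 5.879 AU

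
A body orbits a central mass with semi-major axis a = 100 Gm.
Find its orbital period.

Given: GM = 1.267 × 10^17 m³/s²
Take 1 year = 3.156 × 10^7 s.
a = 100 Gm = 1 × 10^11 m
GM = 1.267 × 10^17 m³/s²
a³ = 1 × 10^33 m³
T = 2π √(a³/GM) = 2π √((1 × 10^33) / (1.267 × 10^17)) = 2π × 8.88406 × 10^7 s
T = 5.58202 × 10^8 s ≈ 17.69 years

Final answer: 17.69 years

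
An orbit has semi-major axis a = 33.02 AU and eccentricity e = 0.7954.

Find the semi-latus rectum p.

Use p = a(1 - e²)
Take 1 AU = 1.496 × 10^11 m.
a = 33.02 AU = 4.93979 × 10^12 m
e = 0.7954,  e² = 0.632661,  1 − e² = 0.367339
p = a(1 − e²) = 4.93979 × 10^12 m × 0.367339 = 1.81458 × 10^12 m ≈ 12.13 AU

Final answer: p = 12.13 AU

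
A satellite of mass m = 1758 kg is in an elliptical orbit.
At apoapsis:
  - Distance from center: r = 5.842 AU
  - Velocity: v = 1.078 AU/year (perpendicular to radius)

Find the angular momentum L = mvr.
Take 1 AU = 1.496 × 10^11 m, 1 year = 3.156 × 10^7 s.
r = 5.842 AU = 8.73963 × 10^11 m
v = 1.078 AU/year = 5109.91 m/s
vr = 5109.91 × 8.73963 × 10^11 = 4.46587 × 10^15 m²/s
L = m × vr = 1758 × 4.46587 × 10^15 = 7.85101 × 10^18 kg·m²/s ≈ 7.851 × 10^18 kg·m²/s

Final answer: L = 7.851 × 10^18 kg·m²/s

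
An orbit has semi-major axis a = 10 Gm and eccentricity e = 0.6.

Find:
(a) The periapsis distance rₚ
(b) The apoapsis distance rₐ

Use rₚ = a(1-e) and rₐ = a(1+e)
a = 10 Gm = 1 × 10^10 m
e = 0.6:  1 − e = 0.4,  1 + e = 1.6
(a) rₚ = a(1 − e) = 1 × 10^10 m × 0.4 = 4 × 10^9 m ≈ 4 Gm
(b) rₐ = a(1 + e) = 1 × 10^10 m × 1.6 = 1.6 × 10^10 m ≈ 16 Gm

Final answer:
(a) rₚ = 4 Gm
(b) rₐ = 16 Gm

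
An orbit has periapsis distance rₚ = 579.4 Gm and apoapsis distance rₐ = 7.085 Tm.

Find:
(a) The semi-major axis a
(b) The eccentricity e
rₚ = 579.4 Gm = 5.794 × 10^11 m
rₐ = 7.085 Tm = 7.085 × 10^12 m
(a) a = (rₚ + rₐ)/2 = 3.8322 × 10^12 m ≈ 3.832 Tm
(b) e = (rₐ − rₚ)/(rₐ + rₚ) = (6.5056 × 10^12) / (7.6644 × 10^12) = 0.848807

Final answer:
(a) a = 3.832 Tm
(b) e = 0.8488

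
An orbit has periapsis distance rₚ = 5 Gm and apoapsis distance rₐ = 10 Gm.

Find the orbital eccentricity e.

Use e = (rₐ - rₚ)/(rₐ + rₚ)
rₚ = 5 Gm = 5 × 10^9 m
rₐ = 10 Gm = 1 × 10^10 m
rₐ − rₚ = 5 × 10^9 m
rₐ + rₚ = 1.5 × 10^10 m
e = (rₐ − rₚ)/(rₐ + rₚ) = 0.333333

Final answer: e = 0.3333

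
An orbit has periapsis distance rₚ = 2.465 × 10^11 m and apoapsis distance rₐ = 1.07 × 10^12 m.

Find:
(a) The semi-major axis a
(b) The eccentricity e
rₚ = 2.465 × 10^11 m
rₐ = 1.07 × 10^12 m
(a) a = (rₚ + rₐ)/2 = 6.5825 × 10^11 m ≈ 6.582 × 10^11 m
(b) e = (rₐ − rₚ)/(rₐ + rₚ) = (8.235 × 10^11) / (1.3165 × 10^12) = 0.625522

Final answer:
(a) a = 6.582 × 10^11 m
(b) e = 0.6255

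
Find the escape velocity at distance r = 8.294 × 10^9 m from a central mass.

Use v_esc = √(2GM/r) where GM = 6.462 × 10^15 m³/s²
r = 8.294 × 10^9 m
GM = 6.462 × 10^15 m³/s²
2GM/r = 2 × (6.462 × 10^15) / (8.294 × 10^9) = 1.55823 × 10^6 m²/s²
v_esc = √(2GM/r) = 1248.29 m/s ≈ 1.248 km/s

Final answer: 1.248 km/s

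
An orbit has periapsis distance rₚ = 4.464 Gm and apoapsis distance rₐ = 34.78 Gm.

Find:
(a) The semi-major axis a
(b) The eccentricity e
rₚ = 4.464 Gm = 4.464 × 10^9 m
rₐ = 34.78 Gm = 3.478 × 10^10 m
(a) a = (rₚ + rₐ)/2 = 1.9622 × 10^10 m ≈ 19.62 Gm
(b) e = (rₐ − rₚ)/(rₐ + rₚ) = (3.0316 × 10^10) / (3.9244 × 10^10) = 0.7725

Final answer:
(a) a = 19.62 Gm
(b) e = 0.7725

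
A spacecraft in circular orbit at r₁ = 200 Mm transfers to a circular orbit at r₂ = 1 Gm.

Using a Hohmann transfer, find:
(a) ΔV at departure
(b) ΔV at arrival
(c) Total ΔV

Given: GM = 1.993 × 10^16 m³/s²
r₁ = 200 Mm = 2 × 10^8 m
r₂ = 1 Gm = 1 × 10^9 m
GM = 1.993 × 10^16 m³/s²
Transfer ellipse: a_t = (r₁ + r₂)/2 = 6 × 10^8 m
Circular speed at r₁: v₁ = √(GM/r₁) = 9982.48 m/s
Transfer speed at r₁ (periapsis): v₁ₜ = √(GM(2/r₁ − 1/a_t)) = 12887.3 m/s
(a) ΔV₁ = v₁ₜ − v₁ = 2904.85 m/s ≈ 2.905 km/s
Circular speed at r₂: v₂ = √(GM/r₂) = 4464.3 m/s
Transfer speed at r₂ (apoapsis): v₂ₜ = √(GM(2/r₂ − 1/a_t)) = 2577.47 m/s
(b) ΔV₂ = v₂ − v₂ₜ = 1886.84 m/s ≈ 1.887 km/s
(c) ΔV_total = ΔV₁ + ΔV₂ = 4791.68 m/s ≈ 4.792 km/s

Final answer:
(a) ΔV₁ = 2.905 km/s
(b) ΔV₂ = 1.887 km/s
(c) ΔV_total = 4.792 km/s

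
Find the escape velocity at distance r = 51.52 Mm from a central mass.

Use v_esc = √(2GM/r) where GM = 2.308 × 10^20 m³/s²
r = 51.52 Mm = 5.152 × 10^7 m
GM = 2.308 × 10^20 m³/s²
2GM/r = 2 × (2.308 × 10^20) / (5.152 × 10^7) = 8.95963 × 10^12 m²/s²
v_esc = √(2GM/r) = 2.99326 × 10^6 m/s ≈ 2993 km/s

Final answer: 2993 km/s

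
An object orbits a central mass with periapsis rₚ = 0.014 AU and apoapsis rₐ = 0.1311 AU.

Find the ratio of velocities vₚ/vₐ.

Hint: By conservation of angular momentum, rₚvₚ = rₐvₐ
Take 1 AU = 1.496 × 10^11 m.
rₚ = 0.014 AU = 2.0944 × 10^9 m
rₐ = 0.1311 AU = 1.96126 × 10^10 m
rₚvₚ = rₐvₐ  ⇒  vₚ/vₐ = rₐ/rₚ
vₚ/vₐ = (1.96126 × 10^10) / (2.0944 × 10^9) = 9.36429

Final answer: vₚ/vₐ = 9.364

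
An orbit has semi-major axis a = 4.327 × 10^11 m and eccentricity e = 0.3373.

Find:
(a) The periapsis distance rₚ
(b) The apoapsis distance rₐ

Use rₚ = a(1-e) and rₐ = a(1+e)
a = 4.327 × 10^11 m
e = 0.3373:  1 − e = 0.6627,  1 + e = 1.3373
(a) rₚ = a(1 − e) = 4.327 × 10^11 m × 0.6627 = 2.8675 × 10^11 m ≈ 2.868 × 10^11 m
(b) rₐ = a(1 + e) = 4.327 × 10^11 m × 1.3373 = 5.7865 × 10^11 m ≈ 5.786 × 10^11 m

Final answer:
(a) rₚ = 2.868 × 10^11 m
(b) rₐ = 5.786 × 10^11 m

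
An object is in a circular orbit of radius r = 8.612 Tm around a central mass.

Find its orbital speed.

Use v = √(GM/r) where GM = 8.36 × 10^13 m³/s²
r = 8.612 Tm = 8.612 × 10^12 m
GM = 8.36 × 10^13 m³/s²
GM/r = (8.36 × 10^13) / (8.612 × 10^12) = 9.70739 m²/s²
v = √(GM/r) = 3.11567 m/s ≈ 3.116 m/s

Final answer: 3.116 m/s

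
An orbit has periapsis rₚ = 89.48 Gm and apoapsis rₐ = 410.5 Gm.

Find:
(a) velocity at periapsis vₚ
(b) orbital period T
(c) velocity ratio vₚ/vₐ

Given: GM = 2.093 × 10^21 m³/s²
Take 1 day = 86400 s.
rₚ = 89.48 Gm = 8.948 × 10^10 m
rₐ = 410.5 Gm = 4.105 × 10^11 m
GM = 2.093 × 10^21 m³/s²
a = (rₚ + rₐ)/2 = 2.4999 × 10^11 m
e = (rₐ − rₚ)/(rₐ + rₚ) = (3.2102 × 10^11) / (4.9998 × 10^11) = 0.642066
(a) vₚ² = GM (2/rₚ − 1/a) = 2.093 × 10^21 × (2.23514 × 10^-11 − 4.00016 × 10^-12) = 3.84091 × 10^10 m²/s²;  vₚ = 195982 m/s ≈ 196 km/s
(b) a³ = 1.56231 × 10^34 m³;  T = 2π √(a³/GM) = 2π × 2.73212 × 10^6 s = 1.71664 × 10^7 s ≈ 198.7 days
(c) vₚ/vₐ = rₐ/rₚ (angular momentum) = (4.105 × 10^11) / (8.948 × 10^10) = 4.58762 ≈ 4.588

Final answer:
(a) velocity at periapsis vₚ = 196 km/s
(b) orbital period T = 198.7 days
(c) velocity ratio vₚ/vₐ = 4.588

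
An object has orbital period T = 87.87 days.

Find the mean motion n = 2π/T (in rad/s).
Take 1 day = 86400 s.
T = 87.87 days = 7.59197 × 10^6 s
n = 2π / (7.59197 × 10^6 s) = 8.2761 × 10^-7 rad/s ≈ 8.276 × 10^-7 rad/s

Final answer: n = 8.276 × 10^-7 rad/s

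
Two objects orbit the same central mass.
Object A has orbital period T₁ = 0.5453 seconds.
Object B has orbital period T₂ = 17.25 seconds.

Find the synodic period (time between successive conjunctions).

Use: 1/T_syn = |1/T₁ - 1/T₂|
T₁ = 0.5453 seconds
T₂ = 17.25 seconds
1/T₁ = 1.83385 s⁻¹
1/T₂ = 0.057971 s⁻¹
|1/T₁ − 1/T₂| = 1.77588 s⁻¹
T_syn = 1 / |1/T₁ − 1/T₂| = 0.563101 s ≈ 0.5631 seconds

Final answer: T_syn = 0.5631 seconds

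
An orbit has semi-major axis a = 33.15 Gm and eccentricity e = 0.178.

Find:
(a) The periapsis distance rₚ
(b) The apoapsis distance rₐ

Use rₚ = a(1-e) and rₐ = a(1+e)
a = 33.15 Gm = 3.315 × 10^10 m
e = 0.178:  1 − e = 0.822,  1 + e = 1.178
(a) rₚ = a(1 − e) = 3.315 × 10^10 m × 0.822 = 2.72493 × 10^10 m ≈ 27.25 Gm
(b) rₐ = a(1 + e) = 3.315 × 10^10 m × 1.178 = 3.90507 × 10^10 m ≈ 39.05 Gm

Final answer:
(a) rₚ = 27.25 Gm
(b) rₐ = 39.05 Gm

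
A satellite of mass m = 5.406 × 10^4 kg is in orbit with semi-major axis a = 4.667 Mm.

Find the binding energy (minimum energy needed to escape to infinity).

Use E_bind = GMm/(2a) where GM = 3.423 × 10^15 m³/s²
a = 4.667 Mm = 4.667 × 10^6 m
GM = 3.423 × 10^15 m³/s²
m = 5.406 × 10^4 kg
GMm = 3.423 × 10^15 × 54060 = 1.85047 × 10^20 m³·kg/s²
2a = 9.334 × 10^6 m
E_bind = GMm/(2a) = 1.98251 × 10^13 J ≈ 19.83 TJ

Final answer: 19.83 TJ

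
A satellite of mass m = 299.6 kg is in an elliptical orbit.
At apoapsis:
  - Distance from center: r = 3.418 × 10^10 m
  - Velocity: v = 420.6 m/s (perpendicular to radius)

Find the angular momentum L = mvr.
r = 3.418 × 10^10 m
v = 420.6 m/s
vr = 420.6 × 3.418 × 10^10 = 1.43761 × 10^13 m²/s
L = m × vr = 299.6 × 1.43761 × 10^13 = 4.30708 × 10^15 kg·m²/s ≈ 4.307 × 10^15 kg·m²/s

Final answer: L = 4.307 × 10^15 kg·m²/s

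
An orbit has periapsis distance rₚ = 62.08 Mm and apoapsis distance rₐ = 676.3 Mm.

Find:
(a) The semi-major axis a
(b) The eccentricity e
rₚ = 62.08 Mm = 6.208 × 10^7 m
rₐ = 676.3 Mm = 6.763 × 10^8 m
(a) a = (rₚ + rₐ)/2 = 3.6919 × 10^8 m ≈ 369.2 Mm
(b) e = (rₐ − rₚ)/(rₐ + rₚ) = (6.1422 × 10^8) / (7.3838 × 10^8) = 0.831848

Final answer:
(a) a = 369.2 Mm
(b) e = 0.8318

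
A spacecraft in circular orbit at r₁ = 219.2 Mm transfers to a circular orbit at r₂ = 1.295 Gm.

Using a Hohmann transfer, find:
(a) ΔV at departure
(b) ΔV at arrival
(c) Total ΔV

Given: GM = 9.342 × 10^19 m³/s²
r₁ = 219.2 Mm = 2.192 × 10^8 m
r₂ = 1.295 Gm = 1.295 × 10^9 m
GM = 9.342 × 10^19 m³/s²
Transfer ellipse: a_t = (r₁ + r₂)/2 = 7.571 × 10^8 m
Circular speed at r₁: v₁ = √(GM/r₁) = 652829 m/s
Transfer speed at r₁ (periapsis): v₁ₜ = √(GM(2/r₁ − 1/a_t)) = 853803 m/s
(a) ΔV₁ = v₁ₜ − v₁ = 200974 m/s ≈ 201 km/s
Circular speed at r₂: v₂ = √(GM/r₂) = 268587 m/s
Transfer speed at r₂ (apoapsis): v₂ₜ = √(GM(2/r₂ − 1/a_t)) = 144520 m/s
(b) ΔV₂ = v₂ − v₂ₜ = 124067 m/s ≈ 124.1 km/s
(c) ΔV_total = ΔV₁ + ΔV₂ = 325041 m/s ≈ 325 km/s

Final answer:
(a) ΔV₁ = 201 km/s
(b) ΔV₂ = 124.1 km/s
(c) ΔV_total = 325 km/s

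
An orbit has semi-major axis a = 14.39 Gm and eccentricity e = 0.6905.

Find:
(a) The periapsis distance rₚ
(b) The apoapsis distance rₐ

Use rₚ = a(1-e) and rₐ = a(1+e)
a = 14.39 Gm = 1.439 × 10^10 m
e = 0.6905:  1 − e = 0.3095,  1 + e = 1.6905
(a) rₚ = a(1 − e) = 1.439 × 10^10 m × 0.3095 = 4.4537 × 10^9 m ≈ 4.454 Gm
(b) rₐ = a(1 + e) = 1.439 × 10^10 m × 1.6905 = 2.43263 × 10^10 m ≈ 24.33 Gm

Final answer:
(a) rₚ = 4.454 Gm
(b) rₐ = 24.33 Gm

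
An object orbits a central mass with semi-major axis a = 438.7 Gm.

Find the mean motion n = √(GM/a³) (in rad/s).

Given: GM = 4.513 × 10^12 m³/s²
a = 438.7 Gm = 4.387 × 10^11 m
GM = 4.513 × 10^12 m³/s²
a³ = 8.44312 × 10^34 m³
GM/a³ = (4.513 × 10^12) / (8.44312 × 10^34) = 5.34518 × 10^-23 s⁻²
n = √(GM/a³) = 7.31107 × 10^-12 rad/s ≈ 7.311 × 10^-12 rad/s

Final answer: n = 7.311 × 10^-12 rad/s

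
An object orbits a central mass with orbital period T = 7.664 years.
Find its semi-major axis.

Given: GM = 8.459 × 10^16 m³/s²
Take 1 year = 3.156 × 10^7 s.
T = 7.664 years = 2.41876 × 10^8 s
GM = 8.459 × 10^16 m³/s²
Kepler's third law: a³ = GM T² / (4π²)
T² = 5.85039 × 10^16 s²
a³ = (8.459 × 10^16) × (5.85039 × 10^16) / (4π²) = 1.25356 × 10^32 m³
a = (a³)^(1/3) = 5.00474 × 10^10 m ≈ 5.005 × 10^10 m

Final answer: 5.005 × 10^10 m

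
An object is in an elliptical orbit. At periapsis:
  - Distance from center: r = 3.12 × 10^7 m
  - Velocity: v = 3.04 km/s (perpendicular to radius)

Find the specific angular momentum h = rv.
r = 3.12 × 10^7 m
v = 3.04 km/s = 3040 m/s
h = rv = 3.12 × 10^7 × 3040 = 9.4848 × 10^10 m²/s ≈ 9.485 × 10^10 m²/s

Final answer: h = 9.485 × 10^10 m²/s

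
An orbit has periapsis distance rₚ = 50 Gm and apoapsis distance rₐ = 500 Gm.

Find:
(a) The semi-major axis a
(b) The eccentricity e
rₚ = 50 Gm = 5 × 10^10 m
rₐ = 500 Gm = 5 × 10^11 m
(a) a = (rₚ + rₐ)/2 = 2.75 × 10^11 m ≈ 275 Gm
(b) e = (rₐ − rₚ)/(rₐ + rₚ) = (4.5 × 10^11) / (5.5 × 10^11) = 0.818182

Final answer:
(a) a = 275 Gm
(b) e = 0.8182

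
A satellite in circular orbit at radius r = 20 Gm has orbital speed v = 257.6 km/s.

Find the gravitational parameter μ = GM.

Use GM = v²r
r = 20 Gm = 2 × 10^10 m
v = 257.6 km/s = 257600 m/s
v² = 6.63578 × 10^10 m²/s²
GM = v²r = 6.63578 × 10^10 × 2 × 10^10 = 1.32716 × 10^21 m³/s²
GM ≈ 1.327 × 10^21 m³/s²

Final answer: GM = 1.327 × 10^21 m³/s²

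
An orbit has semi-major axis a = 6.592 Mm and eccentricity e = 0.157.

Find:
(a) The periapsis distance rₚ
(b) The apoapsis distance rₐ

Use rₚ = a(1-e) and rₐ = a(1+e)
a = 6.592 Mm = 6.592 × 10^6 m
e = 0.157:  1 − e = 0.843,  1 + e = 1.157
(a) rₚ = a(1 − e) = 6.592 × 10^6 m × 0.843 = 5.55706 × 10^6 m ≈ 5.557 Mm
(b) rₐ = a(1 + e) = 6.592 × 10^6 m × 1.157 = 7.62694 × 10^6 m ≈ 7.627 Mm

Final answer:
(a) rₚ = 5.557 Mm
(b) rₐ = 7.627 Mm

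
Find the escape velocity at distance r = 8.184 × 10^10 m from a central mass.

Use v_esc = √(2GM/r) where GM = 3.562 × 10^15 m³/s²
r = 8.184 × 10^10 m
GM = 3.562 × 10^15 m³/s²
2GM/r = 2 × (3.562 × 10^15) / (8.184 × 10^10) = 87047.9 m²/s²
v_esc = √(2GM/r) = 295.039 m/s ≈ 295 m/s

Final answer: 295 m/s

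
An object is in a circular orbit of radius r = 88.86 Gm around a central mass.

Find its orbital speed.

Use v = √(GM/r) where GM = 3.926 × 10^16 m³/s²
r = 88.86 Gm = 8.886 × 10^10 m
GM = 3.926 × 10^16 m³/s²
GM/r = (3.926 × 10^16) / (8.886 × 10^10) = 441819 m²/s²
v = √(GM/r) = 664.694 m/s ≈ 664.7 m/s

Final answer: 664.7 m/s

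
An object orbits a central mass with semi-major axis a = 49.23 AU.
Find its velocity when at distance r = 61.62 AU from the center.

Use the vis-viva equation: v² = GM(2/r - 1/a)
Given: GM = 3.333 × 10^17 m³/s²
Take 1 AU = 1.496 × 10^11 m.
a = 49.23 AU = 7.36481 × 10^12 m
r = 61.62 AU = 9.21835 × 10^12 m
GM = 3.333 × 10^17 m³/s²
2/r − 1/a = 2.16959 × 10^-13 − 1.35781 × 10^-13 = 8.11777 × 10^-14 m⁻¹
v² = GM (2/r − 1/a) = 27056.5 m²/s²
v = 164.489 m/s ≈ 164.5 m/s

Final answer: 164.5 m/s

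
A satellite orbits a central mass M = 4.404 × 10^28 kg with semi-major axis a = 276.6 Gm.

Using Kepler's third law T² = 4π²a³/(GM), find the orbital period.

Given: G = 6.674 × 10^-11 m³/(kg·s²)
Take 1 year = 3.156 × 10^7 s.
M = 4.404 × 10^28 kg
GM = G × M = 6.674 × 10^-11 × 4.404 × 10^28 = 2.93923 × 10^18 m³/s²
a = 276.6 Gm = 2.766 × 10^11 m
a³ = 2.1162 × 10^34 m³
T = 2π √(a³/GM) = 2π √((2.1162 × 10^34) / (2.93923 × 10^18)) = 2π × 8.48519 × 10^7 s
T = 5.3314 × 10^8 s ≈ 16.89 years

Final answer: 16.89 years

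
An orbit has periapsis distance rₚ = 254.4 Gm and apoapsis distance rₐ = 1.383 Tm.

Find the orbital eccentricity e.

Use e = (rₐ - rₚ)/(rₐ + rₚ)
rₚ = 254.4 Gm = 2.544 × 10^11 m
rₐ = 1.383 Tm = 1.383 × 10^12 m
rₐ − rₚ = 1.1286 × 10^12 m
rₐ + rₚ = 1.6374 × 10^12 m
e = (rₐ − rₚ)/(rₐ + rₚ) = 0.689263

Final answer: e = 0.6893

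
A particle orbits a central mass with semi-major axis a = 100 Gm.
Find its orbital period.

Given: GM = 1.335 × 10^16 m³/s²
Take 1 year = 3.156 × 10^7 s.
a = 100 Gm = 1 × 10^11 m
GM = 1.335 × 10^16 m³/s²
a³ = 1 × 10^33 m³
T = 2π √(a³/GM) = 2π √((1 × 10^33) / (1.335 × 10^16)) = 2π × 2.7369 × 10^8 s
T = 1.71965 × 10^9 s ≈ 54.49 years

Final answer: 54.49 years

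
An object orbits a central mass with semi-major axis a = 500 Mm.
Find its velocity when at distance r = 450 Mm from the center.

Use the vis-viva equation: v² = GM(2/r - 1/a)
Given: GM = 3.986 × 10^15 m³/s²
a = 500 Mm = 5 × 10^8 m
r = 450 Mm = 4.5 × 10^8 m
GM = 3.986 × 10^15 m³/s²
2/r − 1/a = 4.44444 × 10^-9 − 2 × 10^-9 = 2.44444 × 10^-9 m⁻¹
v² = GM (2/r − 1/a) = 9.74356 × 10^6 m²/s²
v = 3121.47 m/s ≈ 3.121 km/s

Final answer: 3.121 km/s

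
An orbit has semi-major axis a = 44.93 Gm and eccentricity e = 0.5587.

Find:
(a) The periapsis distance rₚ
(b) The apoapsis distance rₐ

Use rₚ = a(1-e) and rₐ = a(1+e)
a = 44.93 Gm = 4.493 × 10^10 m
e = 0.5587:  1 − e = 0.4413,  1 + e = 1.5587
(a) rₚ = a(1 − e) = 4.493 × 10^10 m × 0.4413 = 1.98276 × 10^10 m ≈ 19.83 Gm
(b) rₐ = a(1 + e) = 4.493 × 10^10 m × 1.5587 = 7.00324 × 10^10 m ≈ 70.03 Gm

Final answer:
(a) rₚ = 19.83 Gm
(b) rₐ = 70.03 Gm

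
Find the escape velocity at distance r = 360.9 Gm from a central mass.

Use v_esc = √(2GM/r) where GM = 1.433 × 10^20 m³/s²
r = 360.9 Gm = 3.609 × 10^11 m
GM = 1.433 × 10^20 m³/s²
2GM/r = 2 × (1.433 × 10^20) / (3.609 × 10^11) = 7.94126 × 10^8 m²/s²
v_esc = √(2GM/r) = 28180.2 m/s ≈ 28.18 km/s

Final answer: 28.18 km/s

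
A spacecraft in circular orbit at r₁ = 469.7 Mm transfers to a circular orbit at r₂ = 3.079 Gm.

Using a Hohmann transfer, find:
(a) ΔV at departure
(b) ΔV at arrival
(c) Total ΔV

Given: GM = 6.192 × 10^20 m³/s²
r₁ = 469.7 Mm = 4.697 × 10^8 m
r₂ = 3.079 Gm = 3.079 × 10^9 m
GM = 6.192 × 10^20 m³/s²
Transfer ellipse: a_t = (r₁ + r₂)/2 = 1.77435 × 10^9 m
Circular speed at r₁: v₁ = √(GM/r₁) = 1.14817 × 10^6 m/s
Transfer speed at r₁ (periapsis): v₁ₜ = √(GM(2/r₁ − 1/a_t)) = 1.51248 × 10^6 m/s
(a) ΔV₁ = v₁ₜ − v₁ = 364315 m/s ≈ 364.3 km/s
Circular speed at r₂: v₂ = √(GM/r₂) = 448446 m/s
Transfer speed at r₂ (apoapsis): v₂ₜ = √(GM(2/r₂ − 1/a_t)) = 230729 m/s
(b) ΔV₂ = v₂ − v₂ₜ = 217718 m/s ≈ 217.7 km/s
(c) ΔV_total = ΔV₁ + ΔV₂ = 582033 m/s ≈ 582 km/s

Final answer:
(a) ΔV₁ = 364.3 km/s
(b) ΔV₂ = 217.7 km/s
(c) ΔV_total = 582 km/s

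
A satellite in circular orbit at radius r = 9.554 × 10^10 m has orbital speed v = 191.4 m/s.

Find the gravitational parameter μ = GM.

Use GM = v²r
r = 9.554 × 10^10 m
v = 191.4 m/s
v² = 36634 m²/s²
GM = v²r = 36634 × 9.554 × 10^10 = 3.50001 × 10^15 m³/s²
GM ≈ 3.5 × 10^15 m³/s²

Final answer: GM = 3.5 × 10^15 m³/s²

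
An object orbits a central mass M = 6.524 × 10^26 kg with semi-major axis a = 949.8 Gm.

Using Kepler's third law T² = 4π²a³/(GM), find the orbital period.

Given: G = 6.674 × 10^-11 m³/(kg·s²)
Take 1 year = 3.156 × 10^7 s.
M = 6.524 × 10^26 kg
GM = G × M = 6.674 × 10^-11 × 6.524 × 10^26 = 4.35412 × 10^16 m³/s²
a = 949.8 Gm = 9.498 × 10^11 m
a³ = 8.56834 × 10^35 m³
T = 2π √(a³/GM) = 2π √((8.56834 × 10^35) / (4.35412 × 10^16)) = 2π × 4.43607 × 10^9 s
T = 2.78726 × 10^10 s ≈ 883.2 years

Final answer: 883.2 years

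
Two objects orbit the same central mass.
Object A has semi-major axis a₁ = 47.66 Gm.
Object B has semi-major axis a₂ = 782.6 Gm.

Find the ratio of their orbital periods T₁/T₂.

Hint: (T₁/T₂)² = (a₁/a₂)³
a₁ = 47.66 Gm = 4.766 × 10^10 m
a₂ = 782.6 Gm = 7.826 × 10^11 m
a₁/a₂ = 0.0608996
T₁/T₂ = (a₁/a₂)^(3/2) = (0.0608996)^1.5 = 0.0150287

Final answer: T₁/T₂ = 0.01503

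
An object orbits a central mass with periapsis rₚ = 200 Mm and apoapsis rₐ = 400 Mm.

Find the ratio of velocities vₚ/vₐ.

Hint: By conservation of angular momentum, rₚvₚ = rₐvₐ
rₚ = 200 Mm = 2 × 10^8 m
rₐ = 400 Mm = 4 × 10^8 m
rₚvₚ = rₐvₐ  ⇒  vₚ/vₐ = rₐ/rₚ
vₚ/vₐ = (4 × 10^8) / (2 × 10^8) = 2

Final answer: vₚ/vₐ = 2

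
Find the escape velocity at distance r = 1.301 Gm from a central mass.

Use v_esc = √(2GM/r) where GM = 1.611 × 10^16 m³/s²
r = 1.301 Gm = 1.301 × 10^9 m
GM = 1.611 × 10^16 m³/s²
2GM/r = 2 × (1.611 × 10^16) / (1.301 × 10^9) = 2.47656 × 10^7 m²/s²
v_esc = √(2GM/r) = 4976.5 m/s ≈ 4.977 km/s

Final answer: 4.977 km/s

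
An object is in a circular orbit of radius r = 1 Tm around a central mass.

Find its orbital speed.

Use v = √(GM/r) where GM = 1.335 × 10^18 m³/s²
r = 1 Tm = 1 × 10^12 m
GM = 1.335 × 10^18 m³/s²
GM/r = (1.335 × 10^18) / (1 × 10^12) = 1.335 × 10^6 m²/s²
v = √(GM/r) = 1155.42 m/s ≈ 1.155 km/s

Final answer: 1.155 km/s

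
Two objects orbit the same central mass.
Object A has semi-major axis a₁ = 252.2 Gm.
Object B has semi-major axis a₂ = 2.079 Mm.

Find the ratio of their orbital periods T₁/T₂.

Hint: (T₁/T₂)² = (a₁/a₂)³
a₁ = 252.2 Gm = 2.522 × 10^11 m
a₂ = 2.079 Mm = 2.079 × 10^6 m
a₁/a₂ = 121308
T₁/T₂ = (a₁/a₂)^(3/2) = (121308)^1.5 = 4.22509 × 10^7

Final answer: T₁/T₂ = 4.225 × 10^7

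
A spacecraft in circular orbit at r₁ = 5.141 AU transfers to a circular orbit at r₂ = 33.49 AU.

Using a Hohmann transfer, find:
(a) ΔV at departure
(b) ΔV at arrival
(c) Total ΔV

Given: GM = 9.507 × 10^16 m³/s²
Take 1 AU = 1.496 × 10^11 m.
r₁ = 5.141 AU = 7.69094 × 10^11 m
r₂ = 33.49 AU = 5.0101 × 10^12 m
GM = 9.507 × 10^16 m³/s²
Transfer ellipse: a_t = (r₁ + r₂)/2 = 2.8896 × 10^12 m
Circular speed at r₁: v₁ = √(GM/r₁) = 351.586 m/s
Transfer speed at r₁ (periapsis): v₁ₜ = √(GM(2/r₁ − 1/a_t)) = 462.953 m/s
(a) ΔV₁ = v₁ₜ − v₁ = 111.366 m/s ≈ 111.4 m/s
Circular speed at r₂: v₂ = √(GM/r₂) = 137.752 m/s
Transfer speed at r₂ (apoapsis): v₂ₜ = √(GM(2/r₂ − 1/a_t)) = 71.0672 m/s
(b) ΔV₂ = v₂ − v₂ₜ = 66.6849 m/s ≈ 66.68 m/s
(c) ΔV_total = ΔV₁ + ΔV₂ = 178.051 m/s ≈ 178.1 m/s

Final answer:
(a) ΔV₁ = 111.4 m/s
(b) ΔV₂ = 66.68 m/s
(c) ΔV_total = 178.1 m/s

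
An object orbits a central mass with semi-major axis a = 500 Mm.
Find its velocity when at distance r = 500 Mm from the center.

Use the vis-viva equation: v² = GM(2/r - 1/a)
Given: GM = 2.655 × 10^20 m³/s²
a = 500 Mm = 5 × 10^8 m
r = 500 Mm = 5 × 10^8 m
GM = 2.655 × 10^20 m³/s²
2/r − 1/a = 4 × 10^-9 − 2 × 10^-9 = 2 × 10^-9 m⁻¹
v² = GM (2/r − 1/a) = 5.31 × 10^11 m²/s²
v = 728697 m/s ≈ 728.7 km/s

Final answer: 728.7 km/s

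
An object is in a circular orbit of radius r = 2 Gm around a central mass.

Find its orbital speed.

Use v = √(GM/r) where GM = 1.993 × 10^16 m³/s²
r = 2 Gm = 2 × 10^9 m
GM = 1.993 × 10^16 m³/s²
GM/r = (1.993 × 10^16) / (2 × 10^9) = 9.965 × 10^6 m²/s²
v = √(GM/r) = 3156.74 m/s ≈ 3.157 km/s

Final answer: 3.157 km/s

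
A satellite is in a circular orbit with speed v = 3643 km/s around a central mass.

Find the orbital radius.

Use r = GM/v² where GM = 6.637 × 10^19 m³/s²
v = 3643 km/s = 3.643 × 10^6 m/s
GM = 6.637 × 10^19 m³/s²
v² = 1.32714 × 10^13 m²/s²
r = GM/v² = (6.637 × 10^19) / (1.32714 × 10^13) = 5.00096 × 10^6 m ≈ 5.001 Mm

Final answer: 5.001 Mm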